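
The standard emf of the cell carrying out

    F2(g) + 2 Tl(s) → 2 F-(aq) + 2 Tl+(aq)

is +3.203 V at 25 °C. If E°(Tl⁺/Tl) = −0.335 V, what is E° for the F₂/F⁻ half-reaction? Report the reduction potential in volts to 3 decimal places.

+2.868 V

In the reaction as written the F₂/F⁻ couple is reduced (cathode) and Tl⁺/Tl is oxidized (anode), so E°cell = E°(F₂/F⁻) − E°(Tl⁺/Tl).
E°(F₂/F⁻) = E°cell + E°(anode) = +3.203 + (−0.335) = +2.868 V.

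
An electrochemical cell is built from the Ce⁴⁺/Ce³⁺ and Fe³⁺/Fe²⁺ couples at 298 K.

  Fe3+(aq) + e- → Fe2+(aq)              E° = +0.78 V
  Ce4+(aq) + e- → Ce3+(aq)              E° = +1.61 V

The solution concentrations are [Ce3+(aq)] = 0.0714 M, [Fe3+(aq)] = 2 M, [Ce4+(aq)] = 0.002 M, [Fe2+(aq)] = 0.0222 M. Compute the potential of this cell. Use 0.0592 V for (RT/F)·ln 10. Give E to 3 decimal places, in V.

The Ce⁴⁺/Ce³⁺ couple has the more positive E°, so it is the cathode; Fe³⁺/Fe²⁺ is the anode.
E°cell = E°cat − E°an = +1.61 − (+0.78) = +0.83 V; n = 1.
The balanced reaction is Ce4+(aq) + Fe2+(aq) → Ce3+(aq) + Fe3+(aq), so Q = ([Ce3+(aq)]·[Fe3+(aq)]) / ([Ce4+(aq)]·[Fe2+(aq)]) = 3.22×10^3 and log Q = 3.507.
By the Nernst equation, E = +0.83 − (0.0592/1)·(3.507) = +0.622 V.

+0.622 V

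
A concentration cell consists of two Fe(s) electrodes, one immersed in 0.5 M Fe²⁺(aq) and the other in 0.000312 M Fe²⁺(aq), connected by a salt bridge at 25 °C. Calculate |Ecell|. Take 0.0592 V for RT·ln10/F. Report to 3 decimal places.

0.095 V

For a concentration cell E°cell = 0, since both electrodes use the same couple.
The compartment with the higher Fe²⁺(aq) concentration (0.5 M) acts as the cathode; ions are reduced there and produced at the dilute (0.000312 M) anode.
With n = 2, Ecell = −(0.0592/2)·log([dilute]/[conc]) = −(0.0592/2)·log(0.000312/0.5) = +0.095 V.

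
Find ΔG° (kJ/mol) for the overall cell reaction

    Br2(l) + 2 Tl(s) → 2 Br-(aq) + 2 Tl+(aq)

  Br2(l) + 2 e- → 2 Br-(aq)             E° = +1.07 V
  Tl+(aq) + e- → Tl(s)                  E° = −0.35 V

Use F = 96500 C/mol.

−274 kJ/mol

In the reaction as written Br2(l) is reduced, so the Br₂/Br⁻ couple is the cathode and Tl⁺/Tl is the anode.
E°cell = +1.07 − (−0.35) = +1.42 V; balancing electrons gives n = 2.
ΔG° = −nFE°cell = −(2)(96500)(+1.42) J/mol = −274 kJ/mol.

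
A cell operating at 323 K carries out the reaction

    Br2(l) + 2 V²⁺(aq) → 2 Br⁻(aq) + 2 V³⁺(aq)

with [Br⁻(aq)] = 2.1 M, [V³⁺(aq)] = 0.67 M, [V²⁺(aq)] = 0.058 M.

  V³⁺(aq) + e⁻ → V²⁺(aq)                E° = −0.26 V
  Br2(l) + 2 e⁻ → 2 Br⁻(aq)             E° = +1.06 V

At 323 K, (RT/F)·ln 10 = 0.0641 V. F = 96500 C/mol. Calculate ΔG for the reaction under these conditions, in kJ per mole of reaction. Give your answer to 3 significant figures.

The standard cell potential is +1.06 − (−0.26) = +1.32 V, with n = 2 electrons in the balanced equation.
Here Q = ([Br⁻(aq)]^2·[V³⁺(aq)]^2) / [V²⁺(aq)]^2 = 588 (log Q = 2.770), giving E = +1.32 − (0.0641/2)·(2.770) = +1.2312 V.
Finally ΔG = −nFE = −(2)(96500 C/mol)(+1.2312 V) = −238 kJ/mol.

−238 kJ/mol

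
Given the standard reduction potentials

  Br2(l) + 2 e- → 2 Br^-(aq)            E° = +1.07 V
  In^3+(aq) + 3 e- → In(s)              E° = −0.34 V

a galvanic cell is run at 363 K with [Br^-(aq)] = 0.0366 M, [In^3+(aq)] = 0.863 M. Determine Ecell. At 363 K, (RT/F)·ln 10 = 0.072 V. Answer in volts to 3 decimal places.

+1.515 V

The Br₂/Br⁻ couple has the more positive E°, so it is the cathode; In³⁺/In is the anode.
The standard potential is +1.07 − (−0.34) = +1.41 V and the balanced reaction transfers n = 6 electrons.
Balancing gives 3 Br2(l) + 2 In(s) → 6 Br^-(aq) + 2 In^3+(aq); hence Q = [Br^-(aq)]^6·[In^3+(aq)]^2 = 1.79×10^−9 (log Q = −8.747).
By the Nernst equation, E = +1.41 − (0.072/6)·(−8.747) = +1.515 V.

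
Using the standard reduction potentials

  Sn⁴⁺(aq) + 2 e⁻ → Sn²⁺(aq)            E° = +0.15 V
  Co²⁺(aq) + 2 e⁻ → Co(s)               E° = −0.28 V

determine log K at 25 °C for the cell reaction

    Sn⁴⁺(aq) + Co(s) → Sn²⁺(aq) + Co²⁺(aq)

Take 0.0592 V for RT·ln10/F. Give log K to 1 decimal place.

The Sn⁴⁺/Sn²⁺ couple is reduced (cathode); E°cell = +0.15 − (−0.28) = +0.43 V with n = 2.
At equilibrium E = 0, so log K = nE°cell / 0.0592 = (2)(+0.43) / 0.0592 = 14.5.

log K = 14.5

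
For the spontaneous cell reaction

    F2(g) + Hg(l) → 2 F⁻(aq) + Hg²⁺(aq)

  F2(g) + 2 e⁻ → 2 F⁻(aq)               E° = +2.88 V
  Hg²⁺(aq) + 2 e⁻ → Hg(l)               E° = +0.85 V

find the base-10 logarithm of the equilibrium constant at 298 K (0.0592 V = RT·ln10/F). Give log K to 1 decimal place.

log K = 68.6

The F₂/F⁻ couple is reduced (cathode); E°cell = +2.88 − (+0.85) = +2.03 V with n = 2.
At equilibrium E = 0, so log K = nE°cell / 0.0592 = (2)(+2.03) / 0.0592 = 68.6.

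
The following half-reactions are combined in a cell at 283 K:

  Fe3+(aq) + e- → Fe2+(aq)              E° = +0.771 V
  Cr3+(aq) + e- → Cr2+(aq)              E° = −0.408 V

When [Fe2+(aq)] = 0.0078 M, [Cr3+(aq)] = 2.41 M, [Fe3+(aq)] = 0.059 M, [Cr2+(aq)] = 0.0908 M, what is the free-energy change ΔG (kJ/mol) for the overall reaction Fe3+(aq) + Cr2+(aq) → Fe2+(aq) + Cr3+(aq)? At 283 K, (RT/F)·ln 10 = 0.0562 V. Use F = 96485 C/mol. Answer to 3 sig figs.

−111 kJ/mol

E°cell = +0.771 − (−0.408) = +1.179 V; the balanced reaction transfers n = 1 electron.
Q = ([Fe2+(aq)]·[Cr3+(aq)]) / ([Fe3+(aq)]·[Cr2+(aq)]) = 3.51, so log Q = 0.545 and E = +1.179 − (0.0562/1)(0.545) = +1.1484 V.
Finally ΔG = −nFE = −(1)(96485 C/mol)(+1.1484 V) = −111 kJ/mol.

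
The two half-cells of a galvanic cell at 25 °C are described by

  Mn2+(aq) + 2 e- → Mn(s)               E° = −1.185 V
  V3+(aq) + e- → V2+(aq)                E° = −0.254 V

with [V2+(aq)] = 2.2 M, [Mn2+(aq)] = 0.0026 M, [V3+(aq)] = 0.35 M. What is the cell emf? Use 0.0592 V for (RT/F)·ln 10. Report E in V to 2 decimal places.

Since E°(V³⁺/V²⁺) > E°(Mn²⁺/Mn), V³⁺/V²⁺ serves as the cathode.
The standard potential is −0.254 − (−1.185) = +0.931 V and the balanced reaction transfers n = 2 electrons.
Balancing gives 2 V3+(aq) + Mn(s) → 2 V2+(aq) + Mn2+(aq); hence Q = ([V2+(aq)]^2·[Mn2+(aq)]) / [V3+(aq)]^2 = 0.103 (log Q = −0.988).
E = E° − (0.0592/n)·log Q = +0.931 − (0.0592/2)(−0.988) = +0.96 V.

+0.96 V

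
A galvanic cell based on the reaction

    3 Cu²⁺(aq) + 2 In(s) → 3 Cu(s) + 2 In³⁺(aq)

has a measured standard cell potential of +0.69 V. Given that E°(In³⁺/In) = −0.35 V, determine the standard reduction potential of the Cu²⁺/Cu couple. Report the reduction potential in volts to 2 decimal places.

+0.34 V

In the reaction as written the Cu²⁺/Cu couple is reduced (cathode) and In³⁺/In is oxidized (anode), so E°cell = E°(Cu²⁺/Cu) − E°(In³⁺/In).
E°(Cu²⁺/Cu) = E°cell + E°(anode) = +0.69 + (−0.35) = +0.34 V.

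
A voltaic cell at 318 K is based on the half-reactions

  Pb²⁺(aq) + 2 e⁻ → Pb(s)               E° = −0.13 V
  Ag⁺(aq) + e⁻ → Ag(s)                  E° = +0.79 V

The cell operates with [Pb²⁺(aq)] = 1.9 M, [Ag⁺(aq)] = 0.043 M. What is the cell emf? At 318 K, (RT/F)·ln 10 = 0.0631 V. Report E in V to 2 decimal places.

+0.82 V

Ag⁺/Ag is reduced (cathode, E° = +0.79 V) and Pb²⁺/Pb is oxidized (anode).
The standard potential is +0.79 − (−0.13) = +0.92 V and the balanced reaction transfers n = 2 electrons.
Balancing gives 2 Ag⁺(aq) + Pb(s) → 2 Ag(s) + Pb²⁺(aq); hence Q = [Pb²⁺(aq)] / [Ag⁺(aq)]^2 = 1.03×10^3 (log Q = 3.012).
Applying E = E° − (RT ln10/nF)·log Q gives +0.92 − (0.0631/2)(3.012) = +0.82 V.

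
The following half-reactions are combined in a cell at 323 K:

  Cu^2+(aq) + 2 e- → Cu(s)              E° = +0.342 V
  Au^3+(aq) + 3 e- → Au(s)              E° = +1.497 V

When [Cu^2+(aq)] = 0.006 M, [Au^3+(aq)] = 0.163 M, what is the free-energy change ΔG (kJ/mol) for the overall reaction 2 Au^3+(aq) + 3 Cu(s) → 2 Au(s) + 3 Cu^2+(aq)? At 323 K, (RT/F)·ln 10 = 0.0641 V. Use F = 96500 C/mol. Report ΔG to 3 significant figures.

E°cell = +1.497 − (+0.342) = +1.155 V; the balanced reaction transfers n = 6 electrons.
Q = [Cu^2+(aq)]^3 / [Au^3+(aq)]^2 = 8.13×10^−6, so log Q = −5.090 and E = +1.155 − (0.0641/6)(−5.090) = +1.2094 V.
Then ΔG = −nFE = −6 × 96500 × +1.2094 J/mol = −700 kJ/mol.

−700 kJ/mol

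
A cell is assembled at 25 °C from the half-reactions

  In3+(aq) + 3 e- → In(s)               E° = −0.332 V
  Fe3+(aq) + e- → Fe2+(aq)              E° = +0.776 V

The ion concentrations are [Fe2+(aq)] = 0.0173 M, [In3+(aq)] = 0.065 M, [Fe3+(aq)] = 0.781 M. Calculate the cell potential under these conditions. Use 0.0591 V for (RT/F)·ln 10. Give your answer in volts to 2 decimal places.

+1.23 V

Since E°(Fe³⁺/Fe²⁺) > E°(In³⁺/In), Fe³⁺/Fe²⁺ serves as the cathode.
The standard potential is +0.776 − (−0.332) = +1.108 V and the balanced reaction transfers n = 3 electrons.
The balanced reaction is 3 Fe3+(aq) + In(s) → 3 Fe2+(aq) + In3+(aq), so Q = ([Fe2+(aq)]^3·[In3+(aq)]) / [Fe3+(aq)]^3 = 7.06×10^−7 and log Q = −6.151.
By the Nernst equation, E = +1.108 − (0.0591/3)·(−6.151) = +1.23 V.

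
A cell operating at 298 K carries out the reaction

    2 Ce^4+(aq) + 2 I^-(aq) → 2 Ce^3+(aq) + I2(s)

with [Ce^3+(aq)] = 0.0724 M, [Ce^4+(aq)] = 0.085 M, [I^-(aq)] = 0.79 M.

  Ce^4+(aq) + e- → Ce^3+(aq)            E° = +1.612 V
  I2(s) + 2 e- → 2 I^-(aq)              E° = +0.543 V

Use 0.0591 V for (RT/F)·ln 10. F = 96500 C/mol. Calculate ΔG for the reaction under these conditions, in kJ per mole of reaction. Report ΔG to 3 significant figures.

−206 kJ/mol

With Ce⁴⁺/Ce³⁺ reduced at the cathode, E°cell = +1.612 − (+0.543) = +1.069 V and n = 2.
The reaction quotient is [Ce^3+(aq)]^2 / ([Ce^4+(aq)]^2·[I^-(aq)]^2) = 1.16; by Nernst, E = +1.069 − (0.0591/2)(0.065) = +1.0671 V.
Finally ΔG = −nFE = −(2)(96500 C/mol)(+1.0671 V) = −206 kJ/mol.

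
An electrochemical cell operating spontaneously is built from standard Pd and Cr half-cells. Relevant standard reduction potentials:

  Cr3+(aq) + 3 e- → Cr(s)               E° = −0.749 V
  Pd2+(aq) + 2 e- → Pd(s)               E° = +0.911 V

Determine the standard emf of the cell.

Of the two couples in this cell, the one with the more positive reduction potential is reduced at the cathode: here that is Pd²⁺/Pd (+0.911 V); Cr³⁺/Cr (−0.749 V) is the anode.
E°cell = E°(cathode) − E°(anode) = +0.911 − (−0.749) = +1.660 V.

+1.660 V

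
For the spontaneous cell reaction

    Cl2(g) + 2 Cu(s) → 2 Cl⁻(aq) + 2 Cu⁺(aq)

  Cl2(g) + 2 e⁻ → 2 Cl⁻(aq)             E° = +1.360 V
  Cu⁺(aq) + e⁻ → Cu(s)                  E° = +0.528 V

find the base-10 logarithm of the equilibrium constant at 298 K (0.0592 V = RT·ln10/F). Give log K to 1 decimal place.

The Cl₂/Cl⁻ couple is reduced (cathode); E°cell = +1.360 − (+0.528) = +0.832 V with n = 2.
At equilibrium E = 0, so log K = nE°cell / 0.0592 = (2)(+0.832) / 0.0592 = 28.1.

log K = 28.1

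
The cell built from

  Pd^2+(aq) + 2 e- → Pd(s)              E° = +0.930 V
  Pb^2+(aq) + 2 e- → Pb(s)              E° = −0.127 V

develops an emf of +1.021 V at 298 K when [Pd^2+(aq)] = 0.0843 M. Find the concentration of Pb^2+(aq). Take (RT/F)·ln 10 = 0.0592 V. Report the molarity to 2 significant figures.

Pd²⁺/Pd is the cathode (higher E°); E°cell = +0.930 − (−0.127) = +1.057 V with n = 2.
Rearranging E = E° − (0.0592/n)·log Q gives log Q = 2(+1.057 − (+1.021))/0.0592 = 1.216.
For Pd^2+(aq) + Pb(s) → Pd(s) + Pb^2+(aq), the reaction quotient is Q = [Pb^2+(aq)] / [Pd^2+(aq)].
Isolating [Pb^2+(aq)] in Q = 10^{1.216} yields log [Pb^2+(aq)] = 0.142, i.e. 1.4 M.

1.4 M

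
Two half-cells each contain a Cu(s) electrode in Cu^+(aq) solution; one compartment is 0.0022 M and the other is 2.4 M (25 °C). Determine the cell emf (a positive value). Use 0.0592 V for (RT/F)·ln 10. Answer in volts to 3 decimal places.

0.180 V

For a concentration cell E°cell = 0, since both electrodes use the same couple.
The compartment with the higher Cu^+(aq) concentration (2.4 M) acts as the cathode; ions are reduced there and produced at the dilute (0.0022 M) anode.
With n = 1, Ecell = −(0.0592/1)·log([dilute]/[conc]) = −(0.0592/1)·log(0.0022/2.4) = +0.180 V.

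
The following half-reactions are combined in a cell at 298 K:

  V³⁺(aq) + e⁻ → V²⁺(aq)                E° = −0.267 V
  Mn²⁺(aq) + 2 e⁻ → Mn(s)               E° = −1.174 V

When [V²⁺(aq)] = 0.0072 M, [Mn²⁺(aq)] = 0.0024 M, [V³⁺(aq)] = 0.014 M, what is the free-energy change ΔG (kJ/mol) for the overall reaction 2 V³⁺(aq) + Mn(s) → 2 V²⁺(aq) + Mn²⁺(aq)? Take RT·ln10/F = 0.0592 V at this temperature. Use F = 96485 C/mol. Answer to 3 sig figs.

E°cell = −0.267 − (−1.174) = +0.907 V; the balanced reaction transfers n = 2 electrons.
Here Q = ([V²⁺(aq)]^2·[Mn²⁺(aq)]) / [V³⁺(aq)]^2 = 0.000635 (log Q = −3.197), giving E = +0.907 − (0.0592/2)·(−3.197) = +1.0016 V.
Finally ΔG = −nFE = −(2)(96485 C/mol)(+1.0016 V) = −193 kJ/mol.

−193 kJ/mol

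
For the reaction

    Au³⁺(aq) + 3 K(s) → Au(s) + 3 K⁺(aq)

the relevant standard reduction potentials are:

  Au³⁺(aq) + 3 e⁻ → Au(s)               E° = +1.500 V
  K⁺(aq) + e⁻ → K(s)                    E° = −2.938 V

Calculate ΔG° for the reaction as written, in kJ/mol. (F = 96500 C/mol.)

−1285 kJ/mol

In the reaction as written Au³⁺(aq) is reduced, so the Au³⁺/Au couple is the cathode and K⁺/K is the anode.
E°cell = +1.500 − (−2.938) = +4.438 V; balancing electrons gives n = 3.
ΔG° = −nFE°cell = −(3)(96500)(+4.438) J/mol = −1285 kJ/mol.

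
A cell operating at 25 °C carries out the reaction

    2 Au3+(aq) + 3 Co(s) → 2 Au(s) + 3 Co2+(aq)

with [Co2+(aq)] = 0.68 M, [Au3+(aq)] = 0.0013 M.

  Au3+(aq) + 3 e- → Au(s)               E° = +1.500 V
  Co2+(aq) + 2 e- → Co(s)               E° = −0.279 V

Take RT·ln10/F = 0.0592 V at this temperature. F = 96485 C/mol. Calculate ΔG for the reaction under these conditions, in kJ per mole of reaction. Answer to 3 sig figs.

The standard cell potential is +1.500 − (−0.279) = +1.779 V, with n = 6 electrons in the balanced equation.
The reaction quotient is [Co2+(aq)]^3 / [Au3+(aq)]^2 = 1.86×10^5; by Nernst, E = +1.779 − (0.0592/6)(5.270) = +1.7270 V.
Finally ΔG = −nFE = −(6)(96485 C/mol)(+1.7270 V) = −1000 kJ/mol.

−1000 kJ/mol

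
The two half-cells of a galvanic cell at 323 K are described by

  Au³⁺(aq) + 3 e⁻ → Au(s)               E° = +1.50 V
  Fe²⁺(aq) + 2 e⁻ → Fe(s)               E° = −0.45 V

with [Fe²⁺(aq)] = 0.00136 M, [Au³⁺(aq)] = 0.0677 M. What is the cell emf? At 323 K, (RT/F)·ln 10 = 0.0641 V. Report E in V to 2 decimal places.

Au³⁺/Au is reduced (cathode, E° = +1.50 V) and Fe²⁺/Fe is oxidized (anode).
E°cell = E°cat − E°an = +1.50 − (−0.45) = +1.95 V; n = 6.
For the overall reaction 2 Au³⁺(aq) + 3 Fe(s) → 2 Au(s) + 3 Fe²⁺(aq), Q = [Fe²⁺(aq)]^3 / [Au³⁺(aq)]^2 = 5.49×10^−7, giving log Q = −6.261.
Applying E = E° − (RT ln10/nF)·log Q gives +1.95 − (0.0641/6)(−6.261) = +2.02 V.

+2.02 V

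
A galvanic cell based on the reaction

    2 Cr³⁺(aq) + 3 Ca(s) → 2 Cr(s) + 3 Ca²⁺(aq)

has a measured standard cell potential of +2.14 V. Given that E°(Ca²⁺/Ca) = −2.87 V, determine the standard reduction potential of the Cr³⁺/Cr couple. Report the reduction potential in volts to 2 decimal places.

−0.73 V

In the reaction as written the Cr³⁺/Cr couple is reduced (cathode) and Ca²⁺/Ca is oxidized (anode), so E°cell = E°(Cr³⁺/Cr) − E°(Ca²⁺/Ca).
E°(Cr³⁺/Cr) = E°cell + E°(anode) = +2.14 + (−2.87) = −0.73 V.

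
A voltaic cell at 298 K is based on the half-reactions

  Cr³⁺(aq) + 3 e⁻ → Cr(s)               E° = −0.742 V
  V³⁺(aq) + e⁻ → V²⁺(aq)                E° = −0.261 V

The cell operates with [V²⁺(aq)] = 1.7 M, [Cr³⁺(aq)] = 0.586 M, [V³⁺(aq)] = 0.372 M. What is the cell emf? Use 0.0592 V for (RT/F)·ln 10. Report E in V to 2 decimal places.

+0.45 V

V³⁺/V²⁺ is reduced (cathode, E° = −0.261 V) and Cr³⁺/Cr is oxidized (anode).
The standard potential is −0.261 − (−0.742) = +0.481 V and the balanced reaction transfers n = 3 electrons.
For the overall reaction 3 V³⁺(aq) + Cr(s) → 3 V²⁺(aq) + Cr³⁺(aq), Q = ([V²⁺(aq)]^3·[Cr³⁺(aq)]) / [V³⁺(aq)]^3 = 55.9, giving log Q = 1.748.
By the Nernst equation, E = +0.481 − (0.0592/3)·(1.748) = +0.45 V.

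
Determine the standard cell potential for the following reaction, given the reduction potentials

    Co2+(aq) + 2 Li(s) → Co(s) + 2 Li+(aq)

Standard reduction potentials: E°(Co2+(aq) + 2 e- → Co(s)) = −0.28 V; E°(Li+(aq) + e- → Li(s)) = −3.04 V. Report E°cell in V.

+2.76 V

In the reaction as written, Co2+(aq) is reduced (cathode) and Li+(aq) is produced by oxidation at the anode.
E°cell = E°(cathode) − E°(anode) = −0.28 − (−3.04) = +2.76 V.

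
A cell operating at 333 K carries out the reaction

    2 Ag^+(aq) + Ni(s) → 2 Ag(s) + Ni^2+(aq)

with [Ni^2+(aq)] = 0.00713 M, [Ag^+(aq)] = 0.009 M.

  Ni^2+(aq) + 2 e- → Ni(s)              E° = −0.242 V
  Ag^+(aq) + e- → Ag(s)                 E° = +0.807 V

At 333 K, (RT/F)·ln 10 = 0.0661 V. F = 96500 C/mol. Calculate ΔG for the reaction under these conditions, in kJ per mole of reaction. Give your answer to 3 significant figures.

The standard cell potential is +0.807 − (−0.242) = +1.049 V, with n = 2 electrons in the balanced equation.
Q = [Ni^2+(aq)] / [Ag^+(aq)]^2 = 88, so log Q = 1.945 and E = +1.049 − (0.0661/2)(1.945) = +0.9847 V.
Finally ΔG = −nFE = −(2)(96500 C/mol)(+0.9847 V) = −190 kJ/mol.

−190 kJ/mol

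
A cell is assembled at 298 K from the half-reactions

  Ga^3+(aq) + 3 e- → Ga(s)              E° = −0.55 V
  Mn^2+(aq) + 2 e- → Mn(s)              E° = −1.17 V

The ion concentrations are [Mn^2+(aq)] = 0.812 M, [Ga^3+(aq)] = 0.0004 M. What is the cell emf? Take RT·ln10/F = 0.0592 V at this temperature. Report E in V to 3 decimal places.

+0.556 V

Ga³⁺/Ga is reduced (cathode, E° = −0.55 V) and Mn²⁺/Mn is oxidized (anode).
The standard potential is −0.55 − (−1.17) = +0.62 V and the balanced reaction transfers n = 6 electrons.
For the overall reaction 2 Ga^3+(aq) + 3 Mn(s) → 2 Ga(s) + 3 Mn^2+(aq), Q = [Mn^2+(aq)]^3 / [Ga^3+(aq)]^2 = 3.35×10^6, giving log Q = 6.525.
By the Nernst equation, E = +0.62 − (0.0592/6)·(6.525) = +0.556 V.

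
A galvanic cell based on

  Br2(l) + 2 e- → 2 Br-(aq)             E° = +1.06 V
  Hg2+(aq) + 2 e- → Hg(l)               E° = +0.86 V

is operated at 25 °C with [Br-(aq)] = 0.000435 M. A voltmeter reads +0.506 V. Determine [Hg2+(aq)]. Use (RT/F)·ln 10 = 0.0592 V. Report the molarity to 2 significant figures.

0.00024 M

With Br₂/Br⁻ at the cathode and Hg²⁺/Hg at the anode, E°cell = +1.06 − (+0.86) = +0.20 V (n = 2).
From the Nernst equation, log Q = n(E° − E)/0.0592 = 2·(+0.20 − (+0.506))/0.0592 = −10.338.
The balanced reaction is Br2(l) + Hg(l) → 2 Br-(aq) + Hg2+(aq), so Q = [Br-(aq)]^2·[Hg2+(aq)].
Substituting the known concentrations and solving, log [Hg2+(aq)] = −3.615 and [Hg2+(aq)] = 0.00024 M.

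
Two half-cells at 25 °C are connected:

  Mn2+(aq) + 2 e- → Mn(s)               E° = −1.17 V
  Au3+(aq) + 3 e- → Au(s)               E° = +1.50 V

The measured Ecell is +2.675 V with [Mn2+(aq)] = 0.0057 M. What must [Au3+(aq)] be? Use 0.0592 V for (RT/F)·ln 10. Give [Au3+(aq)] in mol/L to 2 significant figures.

0.00077 M

The Au³⁺/Au couple has the larger reduction potential, so it is the cathode: E°cell = +1.50 − (−1.17) = +2.67 V and n = 6.
Since E = E° − (0.0592/n)·log Q, log Q = n(E° − E)/0.0592 = −0.507.
The balanced reaction is 2 Au3+(aq) + 3 Mn(s) → 2 Au(s) + 3 Mn2+(aq), so Q = [Mn2+(aq)]^3 / [Au3+(aq)]^2.
Solving for the unknown gives log [Au3+(aq)] = −3.113, so [Au3+(aq)] ≈ 0.00077 M.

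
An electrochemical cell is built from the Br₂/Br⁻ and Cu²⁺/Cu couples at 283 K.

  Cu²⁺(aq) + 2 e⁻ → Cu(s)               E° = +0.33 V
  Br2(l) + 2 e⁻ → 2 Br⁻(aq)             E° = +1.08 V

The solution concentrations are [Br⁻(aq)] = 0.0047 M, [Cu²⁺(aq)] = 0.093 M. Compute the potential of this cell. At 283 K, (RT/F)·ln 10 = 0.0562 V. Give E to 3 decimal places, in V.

+0.910 V

Since E°(Br₂/Br⁻) > E°(Cu²⁺/Cu), Br₂/Br⁻ serves as the cathode.
The standard potential is +1.08 − (+0.33) = +0.75 V and the balanced reaction transfers n = 2 electrons.
Balancing gives Br2(l) + Cu(s) → 2 Br⁻(aq) + Cu²⁺(aq); hence Q = [Br⁻(aq)]^2·[Cu²⁺(aq)] = 2.05×10^−6 (log Q = −5.687).
Applying E = E° − (RT ln10/nF)·log Q gives +0.75 − (0.0562/2)(−5.687) = +0.910 V.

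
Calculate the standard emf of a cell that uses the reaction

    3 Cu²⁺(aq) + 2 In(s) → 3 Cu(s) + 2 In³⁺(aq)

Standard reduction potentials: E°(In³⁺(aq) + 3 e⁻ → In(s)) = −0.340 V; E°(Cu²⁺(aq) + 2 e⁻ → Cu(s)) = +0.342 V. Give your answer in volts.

Cu²⁺(aq) gains electrons, so the Cu²⁺/Cu couple is the cathode; the In³⁺/In couple is the anode.
E°cell = E°(cathode) − E°(anode) = +0.342 − (−0.340) = +0.682 V.
The positive value indicates the reaction is spontaneous as written.

+0.682 V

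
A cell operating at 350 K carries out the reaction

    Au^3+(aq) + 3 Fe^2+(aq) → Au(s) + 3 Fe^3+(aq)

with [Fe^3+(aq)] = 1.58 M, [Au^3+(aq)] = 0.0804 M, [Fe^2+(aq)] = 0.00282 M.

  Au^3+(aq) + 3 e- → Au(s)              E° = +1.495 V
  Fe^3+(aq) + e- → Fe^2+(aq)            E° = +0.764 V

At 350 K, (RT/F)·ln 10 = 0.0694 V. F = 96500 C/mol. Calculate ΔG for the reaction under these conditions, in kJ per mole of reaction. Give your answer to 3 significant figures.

−149 kJ/mol

With Au³⁺/Au reduced at the cathode, E°cell = +1.495 − (+0.764) = +0.731 V and n = 3.
Q = [Fe^3+(aq)]^3 / ([Au^3+(aq)]·[Fe^2+(aq)]^3) = 2.19×10^9, so log Q = 9.340 and E = +0.731 − (0.0694/3)(9.340) = +0.5149 V.
Then ΔG = −nFE = −3 × 96500 × +0.5149 J/mol = −149 kJ/mol.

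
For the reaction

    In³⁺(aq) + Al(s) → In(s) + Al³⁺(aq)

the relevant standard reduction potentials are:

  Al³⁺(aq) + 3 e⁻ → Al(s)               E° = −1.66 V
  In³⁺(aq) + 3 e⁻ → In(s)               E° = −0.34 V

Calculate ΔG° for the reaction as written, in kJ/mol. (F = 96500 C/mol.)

In the reaction as written In³⁺(aq) is reduced, so the In³⁺/In couple is the cathode and Al³⁺/Al is the anode.
E°cell = −0.34 − (−1.66) = +1.32 V; balancing electrons gives n = 3.
ΔG° = −nFE°cell = −(3)(96500)(+1.32) J/mol = −382 kJ/mol.

−382 kJ/mol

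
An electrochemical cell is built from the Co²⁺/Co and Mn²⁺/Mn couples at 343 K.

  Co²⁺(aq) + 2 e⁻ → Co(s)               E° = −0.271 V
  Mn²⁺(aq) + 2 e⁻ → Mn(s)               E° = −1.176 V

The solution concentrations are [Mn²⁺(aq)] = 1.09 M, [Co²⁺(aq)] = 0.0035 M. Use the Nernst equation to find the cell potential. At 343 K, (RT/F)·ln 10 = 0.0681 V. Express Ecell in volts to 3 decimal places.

+0.820 V

Co²⁺/Co is reduced (cathode, E° = −0.271 V) and Mn²⁺/Mn is oxidized (anode).
E°cell = −0.271 − (−1.176) = +0.905 V, with n = 2 electrons transferred.
For the overall reaction Co²⁺(aq) + Mn(s) → Co(s) + Mn²⁺(aq), Q = [Mn²⁺(aq)] / [Co²⁺(aq)] = 311, giving log Q = 2.493.
Applying E = E° − (RT ln10/nF)·log Q gives +0.905 − (0.0681/2)(2.493) = +0.820 V.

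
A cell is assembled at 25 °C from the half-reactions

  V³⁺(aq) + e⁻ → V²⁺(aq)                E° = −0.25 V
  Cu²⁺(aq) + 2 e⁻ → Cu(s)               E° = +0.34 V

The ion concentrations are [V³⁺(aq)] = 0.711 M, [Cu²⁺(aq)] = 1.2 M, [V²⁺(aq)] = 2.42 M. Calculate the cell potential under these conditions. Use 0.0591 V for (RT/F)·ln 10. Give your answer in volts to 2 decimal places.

Cu²⁺/Cu is reduced (cathode, E° = +0.34 V) and V³⁺/V²⁺ is oxidized (anode).
E°cell = E°cat − E°an = +0.34 − (−0.25) = +0.59 V; n = 2.
For the overall reaction Cu²⁺(aq) + 2 V²⁺(aq) → Cu(s) + 2 V³⁺(aq), Q = [V³⁺(aq)]^2 / ([Cu²⁺(aq)]·[V²⁺(aq)]^2) = 0.0719, giving log Q = −1.143.
By the Nernst equation, E = +0.59 − (0.0591/2)·(−1.143) = +0.62 V.

+0.62 V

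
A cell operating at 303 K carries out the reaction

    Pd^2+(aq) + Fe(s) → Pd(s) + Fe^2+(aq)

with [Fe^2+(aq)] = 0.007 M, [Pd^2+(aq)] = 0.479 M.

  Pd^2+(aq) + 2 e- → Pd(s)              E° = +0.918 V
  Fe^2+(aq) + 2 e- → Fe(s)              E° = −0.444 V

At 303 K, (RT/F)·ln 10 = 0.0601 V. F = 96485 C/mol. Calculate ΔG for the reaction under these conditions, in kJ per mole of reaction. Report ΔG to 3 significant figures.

−273 kJ/mol

The standard cell potential is +0.918 − (−0.444) = +1.362 V, with n = 2 electrons in the balanced equation.
The reaction quotient is [Fe^2+(aq)] / [Pd^2+(aq)] = 0.0146; by Nernst, E = +1.362 − (0.0601/2)(−1.835) = +1.4171 V.
Finally ΔG = −nFE = −(2)(96485 C/mol)(+1.4171 V) = −273 kJ/mol.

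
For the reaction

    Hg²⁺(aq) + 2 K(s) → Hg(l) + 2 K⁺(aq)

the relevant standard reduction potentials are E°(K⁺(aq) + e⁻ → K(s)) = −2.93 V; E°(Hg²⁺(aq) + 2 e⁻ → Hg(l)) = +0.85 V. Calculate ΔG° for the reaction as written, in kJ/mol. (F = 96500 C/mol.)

In the reaction as written Hg²⁺(aq) is reduced, so the Hg²⁺/Hg couple is the cathode and K⁺/K is the anode.
E°cell = +0.85 − (−2.93) = +3.78 V; balancing electrons gives n = 2.
ΔG° = −nFE°cell = −(2)(96500)(+3.78) J/mol = −730 kJ/mol.

−730 kJ/mol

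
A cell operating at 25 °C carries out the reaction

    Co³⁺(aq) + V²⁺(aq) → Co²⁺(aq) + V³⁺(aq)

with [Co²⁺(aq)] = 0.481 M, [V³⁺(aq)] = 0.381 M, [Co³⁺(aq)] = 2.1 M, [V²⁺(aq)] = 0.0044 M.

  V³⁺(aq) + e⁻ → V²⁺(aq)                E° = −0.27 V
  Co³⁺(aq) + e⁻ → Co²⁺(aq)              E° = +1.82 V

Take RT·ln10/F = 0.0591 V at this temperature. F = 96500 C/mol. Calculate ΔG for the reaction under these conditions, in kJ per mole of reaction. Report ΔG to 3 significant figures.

The standard cell potential is +1.82 − (−0.27) = +2.09 V, with n = 1 electron in the balanced equation.
The reaction quotient is ([Co²⁺(aq)]·[V³⁺(aq)]) / ([Co³⁺(aq)]·[V²⁺(aq)]) = 19.8; by Nernst, E = +2.09 − (0.0591/1)(1.297) = +2.0133 V.
ΔG = −nFE = −(1)(96500)(+2.0133) J/mol = −194 kJ/mol.

−194 kJ/mol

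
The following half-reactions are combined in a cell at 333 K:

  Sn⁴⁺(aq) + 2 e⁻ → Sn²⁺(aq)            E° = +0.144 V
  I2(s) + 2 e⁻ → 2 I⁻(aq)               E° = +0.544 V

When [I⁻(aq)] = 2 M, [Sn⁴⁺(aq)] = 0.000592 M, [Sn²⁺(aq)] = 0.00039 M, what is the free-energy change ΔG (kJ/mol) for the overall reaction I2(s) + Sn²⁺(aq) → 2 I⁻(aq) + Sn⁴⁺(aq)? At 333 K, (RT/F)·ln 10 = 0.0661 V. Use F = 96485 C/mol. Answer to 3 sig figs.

The standard cell potential is +0.544 − (+0.144) = +0.400 V, with n = 2 electrons in the balanced equation.
Here Q = ([I⁻(aq)]^2·[Sn⁴⁺(aq)]) / [Sn²⁺(aq)] = 6.07 (log Q = 0.783), giving E = +0.400 − (0.0661/2)·(0.783) = +0.3741 V.
Then ΔG = −nFE = −2 × 96485 × +0.3741 J/mol = −72.2 kJ/mol.

−72.2 kJ/mol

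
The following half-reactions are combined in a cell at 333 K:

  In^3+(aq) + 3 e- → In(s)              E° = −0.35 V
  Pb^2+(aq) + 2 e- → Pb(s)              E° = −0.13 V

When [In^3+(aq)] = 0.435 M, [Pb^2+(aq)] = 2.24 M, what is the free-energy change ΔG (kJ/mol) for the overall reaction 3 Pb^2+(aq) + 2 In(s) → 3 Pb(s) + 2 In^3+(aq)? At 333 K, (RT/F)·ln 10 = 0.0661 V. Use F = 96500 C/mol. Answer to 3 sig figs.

−139 kJ/mol

E°cell = −0.13 − (−0.35) = +0.22 V; the balanced reaction transfers n = 6 electrons.
Q = [In^3+(aq)]^2 / [Pb^2+(aq)]^3 = 0.0168, so log Q = −1.774 and E = +0.22 − (0.0661/6)(−1.774) = +0.2395 V.
ΔG = −nFE = −(6)(96500)(+0.2395) J/mol = −139 kJ/mol.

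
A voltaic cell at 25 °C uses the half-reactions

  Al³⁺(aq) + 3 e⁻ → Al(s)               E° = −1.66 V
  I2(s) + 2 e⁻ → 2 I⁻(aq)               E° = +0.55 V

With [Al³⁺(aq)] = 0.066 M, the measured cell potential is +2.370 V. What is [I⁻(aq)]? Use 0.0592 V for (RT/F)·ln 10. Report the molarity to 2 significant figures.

0.0049 M

I₂/I⁻ is the cathode (higher E°); E°cell = +0.55 − (−1.66) = +2.21 V with n = 6.
Since E = E° − (0.0592/n)·log Q, log Q = n(E° − E)/0.0592 = −16.216.
The balanced reaction is 3 I2(s) + 2 Al(s) → 6 I⁻(aq) + 2 Al³⁺(aq), so Q = [I⁻(aq)]^6·[Al³⁺(aq)]^2.
Isolating [I⁻(aq)] in Q = 10^{−16.216} yields log [I⁻(aq)] = −2.309, i.e. 0.0049 M.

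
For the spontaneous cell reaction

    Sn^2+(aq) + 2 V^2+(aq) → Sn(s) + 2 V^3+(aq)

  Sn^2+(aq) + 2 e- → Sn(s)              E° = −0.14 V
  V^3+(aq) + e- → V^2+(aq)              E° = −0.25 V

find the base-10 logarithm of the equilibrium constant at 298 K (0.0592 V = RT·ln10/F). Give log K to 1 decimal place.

log K = 3.7

The Sn²⁺/Sn couple is reduced (cathode); E°cell = −0.14 − (−0.25) = +0.11 V with n = 2.
At equilibrium E = 0, so log K = nE°cell / 0.0592 = (2)(+0.11) / 0.0592 = 3.7.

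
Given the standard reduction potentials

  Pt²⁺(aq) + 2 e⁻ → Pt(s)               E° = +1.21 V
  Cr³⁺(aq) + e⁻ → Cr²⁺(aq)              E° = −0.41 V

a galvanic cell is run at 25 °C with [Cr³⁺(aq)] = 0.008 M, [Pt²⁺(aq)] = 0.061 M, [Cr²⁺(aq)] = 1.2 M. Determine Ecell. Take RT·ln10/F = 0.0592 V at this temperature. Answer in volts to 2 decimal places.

Since E°(Pt²⁺/Pt) > E°(Cr³⁺/Cr²⁺), Pt²⁺/Pt serves as the cathode.
The standard potential is +1.21 − (−0.41) = +1.62 V and the balanced reaction transfers n = 2 electrons.
Balancing gives Pt²⁺(aq) + 2 Cr²⁺(aq) → Pt(s) + 2 Cr³⁺(aq); hence Q = [Cr³⁺(aq)]^2 / ([Pt²⁺(aq)]·[Cr²⁺(aq)]^2) = 0.000729 (log Q = −3.138).
E = E° − (0.0592/n)·log Q = +1.62 − (0.0592/2)(−3.138) = +1.71 V.

+1.71 V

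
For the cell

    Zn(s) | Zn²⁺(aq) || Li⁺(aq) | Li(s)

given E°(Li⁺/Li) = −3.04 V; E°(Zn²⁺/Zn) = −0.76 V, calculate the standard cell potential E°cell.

−2.28 V

By convention the left-hand electrode in cell notation is the anode (oxidation) and the right-hand electrode is the cathode (reduction).
E°cell = E°(right) − E°(left) = −3.04 − (−0.76) = −2.28 V.
The negative sign shows that, as written, the cell would require an external voltage to drive the reaction.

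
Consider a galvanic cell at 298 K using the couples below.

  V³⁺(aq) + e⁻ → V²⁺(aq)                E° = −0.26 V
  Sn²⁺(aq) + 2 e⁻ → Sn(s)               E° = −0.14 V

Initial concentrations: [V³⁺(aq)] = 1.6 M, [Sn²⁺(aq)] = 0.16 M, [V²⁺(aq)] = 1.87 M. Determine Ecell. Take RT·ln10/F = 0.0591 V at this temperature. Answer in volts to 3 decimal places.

Since E°(Sn²⁺/Sn) > E°(V³⁺/V²⁺), Sn²⁺/Sn serves as the cathode.
E°cell = −0.14 − (−0.26) = +0.12 V, with n = 2 electrons transferred.
For the overall reaction Sn²⁺(aq) + 2 V²⁺(aq) → Sn(s) + 2 V³⁺(aq), Q = [V³⁺(aq)]^2 / ([Sn²⁺(aq)]·[V²⁺(aq)]^2) = 4.58, giving log Q = 0.660.
Applying E = E° − (RT ln10/nF)·log Q gives +0.12 − (0.0591/2)(0.660) = +0.100 V.

+0.100 V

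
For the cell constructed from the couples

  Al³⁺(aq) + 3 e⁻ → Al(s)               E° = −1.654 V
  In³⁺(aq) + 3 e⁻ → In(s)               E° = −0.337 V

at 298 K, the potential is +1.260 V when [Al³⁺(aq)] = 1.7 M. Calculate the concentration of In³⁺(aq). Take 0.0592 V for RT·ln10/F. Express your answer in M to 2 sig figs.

The In³⁺/In couple has the larger reduction potential, so it is the cathode: E°cell = −0.337 − (−1.654) = +1.317 V and n = 3.
Since E = E° − (0.0592/n)·log Q, log Q = n(E° − E)/0.0592 = 2.889.
For In³⁺(aq) + Al(s) → In(s) + Al³⁺(aq), the reaction quotient is Q = [Al³⁺(aq)] / [In³⁺(aq)].
Substituting the known concentrations and solving, log [In³⁺(aq)] = −2.659 and [In³⁺(aq)] = 0.0022 M.

0.0022 M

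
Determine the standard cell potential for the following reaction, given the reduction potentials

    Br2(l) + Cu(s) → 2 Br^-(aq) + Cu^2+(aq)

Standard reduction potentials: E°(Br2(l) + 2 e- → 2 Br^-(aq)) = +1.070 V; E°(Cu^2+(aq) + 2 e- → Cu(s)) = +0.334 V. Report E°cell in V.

+0.736 V

Br2(l) gains electrons, so the Br₂/Br⁻ couple is the cathode; the Cu²⁺/Cu couple is the anode.
E°cell = E°(cathode) − E°(anode) = +1.070 − (+0.334) = +0.736 V.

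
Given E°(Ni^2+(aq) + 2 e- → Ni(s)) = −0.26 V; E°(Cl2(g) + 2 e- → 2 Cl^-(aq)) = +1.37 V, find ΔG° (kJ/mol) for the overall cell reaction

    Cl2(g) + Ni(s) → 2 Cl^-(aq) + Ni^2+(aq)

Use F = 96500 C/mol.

In the reaction as written Cl2(g) is reduced, so the Cl₂/Cl⁻ couple is the cathode and Ni²⁺/Ni is the anode.
E°cell = +1.37 − (−0.26) = +1.63 V; balancing electrons gives n = 2.
ΔG° = −nFE°cell = −(2)(96500)(+1.63) J/mol = −315 kJ/mol.

−315 kJ/mol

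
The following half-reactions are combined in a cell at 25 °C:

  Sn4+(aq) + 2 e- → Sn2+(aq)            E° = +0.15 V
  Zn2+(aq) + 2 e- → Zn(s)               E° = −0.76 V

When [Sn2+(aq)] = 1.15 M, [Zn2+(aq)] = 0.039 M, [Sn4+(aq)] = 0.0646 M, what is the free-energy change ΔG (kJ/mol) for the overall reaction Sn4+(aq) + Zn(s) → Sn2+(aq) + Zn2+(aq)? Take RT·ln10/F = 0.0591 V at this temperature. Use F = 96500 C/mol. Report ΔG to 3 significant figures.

With Sn⁴⁺/Sn²⁺ reduced at the cathode, E°cell = +0.15 − (−0.76) = +0.91 V and n = 2.
Here Q = ([Sn2+(aq)]·[Zn2+(aq)]) / [Sn4+(aq)] = 0.694 (log Q = −0.158), giving E = +0.91 − (0.0591/2)·(−0.158) = +0.9147 V.
ΔG = −nFE = −(2)(96500)(+0.9147) J/mol = −177 kJ/mol.

−177 kJ/mol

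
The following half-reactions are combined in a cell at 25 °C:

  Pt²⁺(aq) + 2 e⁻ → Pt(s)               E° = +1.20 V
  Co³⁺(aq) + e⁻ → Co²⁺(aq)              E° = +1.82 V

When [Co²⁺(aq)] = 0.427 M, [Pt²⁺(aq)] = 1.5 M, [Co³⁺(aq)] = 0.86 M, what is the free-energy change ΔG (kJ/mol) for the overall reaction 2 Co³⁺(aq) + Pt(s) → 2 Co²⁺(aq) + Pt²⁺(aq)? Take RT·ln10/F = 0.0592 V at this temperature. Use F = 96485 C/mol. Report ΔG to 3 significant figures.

With Co³⁺/Co²⁺ reduced at the cathode, E°cell = +1.82 − (+1.20) = +0.62 V and n = 2.
Here Q = ([Co²⁺(aq)]^2·[Pt²⁺(aq)]) / [Co³⁺(aq)]^2 = 0.37 (log Q = −0.432), giving E = +0.62 − (0.0592/2)·(−0.432) = +0.6328 V.
ΔG = −nFE = −(2)(96485)(+0.6328) J/mol = −122 kJ/mol.

−122 kJ/mol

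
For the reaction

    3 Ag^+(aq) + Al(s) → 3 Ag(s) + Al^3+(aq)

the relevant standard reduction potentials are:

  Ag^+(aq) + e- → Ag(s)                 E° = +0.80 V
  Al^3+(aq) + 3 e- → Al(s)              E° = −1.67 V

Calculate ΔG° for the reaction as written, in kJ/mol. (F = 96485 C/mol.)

In the reaction as written Ag^+(aq) is reduced, so the Ag⁺/Ag couple is the cathode and Al³⁺/Al is the anode.
E°cell = +0.80 − (−1.67) = +2.47 V; balancing electrons gives n = 3.
ΔG° = −nFE°cell = −(3)(96485)(+2.47) J/mol = −715 kJ/mol.

−715 kJ/mol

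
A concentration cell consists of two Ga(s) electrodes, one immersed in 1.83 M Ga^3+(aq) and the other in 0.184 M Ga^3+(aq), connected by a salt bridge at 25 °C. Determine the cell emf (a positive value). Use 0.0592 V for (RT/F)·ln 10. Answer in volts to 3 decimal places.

For a concentration cell E°cell = 0, since both electrodes use the same couple.
The compartment with the higher Ga^3+(aq) concentration (1.83 M) acts as the cathode; ions are reduced there and produced at the dilute (0.184 M) anode.
With n = 3, Ecell = −(0.0592/3)·log([dilute]/[conc]) = −(0.0592/3)·log(0.184/1.83) = +0.020 V.

0.020 V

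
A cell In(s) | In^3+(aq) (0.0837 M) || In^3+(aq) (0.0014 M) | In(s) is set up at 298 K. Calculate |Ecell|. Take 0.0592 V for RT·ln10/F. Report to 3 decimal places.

0.035 V

For a concentration cell E°cell = 0, since both electrodes use the same couple.
The compartment with the higher In^3+(aq) concentration (0.0837 M) acts as the cathode; ions are reduced there and produced at the dilute (0.0014 M) anode.
With n = 3, Ecell = −(0.0592/3)·log([dilute]/[conc]) = −(0.0592/3)·log(0.0014/0.0837) = +0.035 V.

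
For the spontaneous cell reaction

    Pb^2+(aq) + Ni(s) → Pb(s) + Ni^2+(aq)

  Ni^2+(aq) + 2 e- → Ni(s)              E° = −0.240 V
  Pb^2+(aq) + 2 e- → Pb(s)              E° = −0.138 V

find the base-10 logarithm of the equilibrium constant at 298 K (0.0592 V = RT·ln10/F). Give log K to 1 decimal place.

log K = 3.4

The Pb²⁺/Pb couple is reduced (cathode); E°cell = −0.138 − (−0.240) = +0.102 V with n = 2.
At equilibrium E = 0, so log K = nE°cell / 0.0592 = (2)(+0.102) / 0.0592 = 3.4.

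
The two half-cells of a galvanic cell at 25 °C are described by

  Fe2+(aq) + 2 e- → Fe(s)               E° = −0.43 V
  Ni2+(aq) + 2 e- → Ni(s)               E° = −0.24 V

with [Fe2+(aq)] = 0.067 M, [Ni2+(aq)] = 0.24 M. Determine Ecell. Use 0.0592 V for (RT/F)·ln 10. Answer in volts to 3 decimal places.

The Ni²⁺/Ni couple has the more positive E°, so it is the cathode; Fe²⁺/Fe is the anode.
E°cell = −0.24 − (−0.43) = +0.19 V, with n = 2 electrons transferred.
For the overall reaction Ni2+(aq) + Fe(s) → Ni(s) + Fe2+(aq), Q = [Fe2+(aq)] / [Ni2+(aq)] = 0.279, giving log Q = −0.554.
Applying E = E° − (RT ln10/nF)·log Q gives +0.19 − (0.0592/2)(−0.554) = +0.206 V.

+0.206 V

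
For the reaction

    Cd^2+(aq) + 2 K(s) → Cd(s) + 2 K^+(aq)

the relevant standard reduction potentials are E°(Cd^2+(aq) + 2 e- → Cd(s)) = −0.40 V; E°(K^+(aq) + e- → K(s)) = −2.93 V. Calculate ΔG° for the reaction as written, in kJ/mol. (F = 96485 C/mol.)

−488 kJ/mol

In the reaction as written Cd^2+(aq) is reduced, so the Cd²⁺/Cd couple is the cathode and K⁺/K is the anode.
E°cell = −0.40 − (−2.93) = +2.53 V; balancing electrons gives n = 2.
ΔG° = −nFE°cell = −(2)(96485)(+2.53) J/mol = −488 kJ/mol.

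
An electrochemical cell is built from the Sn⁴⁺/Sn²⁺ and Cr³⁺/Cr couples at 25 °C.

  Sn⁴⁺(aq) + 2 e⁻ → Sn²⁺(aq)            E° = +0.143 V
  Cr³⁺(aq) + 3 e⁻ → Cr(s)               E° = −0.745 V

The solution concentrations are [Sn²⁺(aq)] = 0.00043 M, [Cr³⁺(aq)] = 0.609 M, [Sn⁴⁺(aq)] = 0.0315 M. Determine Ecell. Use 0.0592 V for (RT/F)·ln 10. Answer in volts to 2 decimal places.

Sn⁴⁺/Sn²⁺ is reduced (cathode, E° = +0.143 V) and Cr³⁺/Cr is oxidized (anode).
The standard potential is +0.143 − (−0.745) = +0.888 V and the balanced reaction transfers n = 6 electrons.
For the overall reaction 3 Sn⁴⁺(aq) + 2 Cr(s) → 3 Sn²⁺(aq) + 2 Cr³⁺(aq), Q = ([Sn²⁺(aq)]^3·[Cr³⁺(aq)]^2) / [Sn⁴⁺(aq)]^3 = 9.43×10^−7, giving log Q = −6.025.
E = E° − (0.0592/n)·log Q = +0.888 − (0.0592/6)(−6.025) = +0.95 V.

+0.95 V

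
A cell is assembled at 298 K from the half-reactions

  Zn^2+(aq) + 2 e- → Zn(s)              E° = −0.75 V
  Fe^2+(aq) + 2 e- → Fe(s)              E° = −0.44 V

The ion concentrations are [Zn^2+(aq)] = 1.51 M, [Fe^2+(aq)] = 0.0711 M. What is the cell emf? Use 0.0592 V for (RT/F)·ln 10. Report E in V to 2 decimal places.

The Fe²⁺/Fe couple has the more positive E°, so it is the cathode; Zn²⁺/Zn is the anode.
E°cell = −0.44 − (−0.75) = +0.31 V, with n = 2 electrons transferred.
The balanced reaction is Fe^2+(aq) + Zn(s) → Fe(s) + Zn^2+(aq), so Q = [Zn^2+(aq)] / [Fe^2+(aq)] = 21.2 and log Q = 1.327.
Applying E = E° − (RT ln10/nF)·log Q gives +0.31 − (0.0592/2)(1.327) = +0.27 V.

+0.27 V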